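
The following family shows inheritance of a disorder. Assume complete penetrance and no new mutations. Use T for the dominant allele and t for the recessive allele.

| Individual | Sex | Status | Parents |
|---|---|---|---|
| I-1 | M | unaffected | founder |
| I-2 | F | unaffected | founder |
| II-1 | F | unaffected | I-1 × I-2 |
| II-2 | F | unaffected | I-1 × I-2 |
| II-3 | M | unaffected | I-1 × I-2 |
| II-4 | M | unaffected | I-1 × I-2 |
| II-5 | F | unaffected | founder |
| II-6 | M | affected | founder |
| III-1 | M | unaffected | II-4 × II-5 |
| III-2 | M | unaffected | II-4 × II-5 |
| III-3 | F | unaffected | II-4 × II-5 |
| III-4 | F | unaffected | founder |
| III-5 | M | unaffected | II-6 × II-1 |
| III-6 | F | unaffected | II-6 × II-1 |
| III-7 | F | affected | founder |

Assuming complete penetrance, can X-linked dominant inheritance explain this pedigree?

Under X-linked dominant, III-6 (unaffected, female) cannot arise from II-6 (affected) × II-1 (unaffected).

No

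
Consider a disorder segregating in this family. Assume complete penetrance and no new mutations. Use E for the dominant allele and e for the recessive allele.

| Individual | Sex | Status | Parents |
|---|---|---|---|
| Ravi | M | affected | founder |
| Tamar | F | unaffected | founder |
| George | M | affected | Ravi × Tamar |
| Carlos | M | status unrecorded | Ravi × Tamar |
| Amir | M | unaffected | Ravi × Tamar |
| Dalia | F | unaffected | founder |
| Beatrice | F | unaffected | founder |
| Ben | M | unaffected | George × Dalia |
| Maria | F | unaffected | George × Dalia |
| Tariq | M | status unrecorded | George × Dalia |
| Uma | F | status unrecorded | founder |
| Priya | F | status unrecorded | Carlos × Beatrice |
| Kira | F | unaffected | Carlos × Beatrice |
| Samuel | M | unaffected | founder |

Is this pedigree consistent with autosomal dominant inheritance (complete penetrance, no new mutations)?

Yes

A consistent assignment under autosomal dominant exists: Ravi Ee, Tamar ee, George Ee, Carlos Ee, Amir ee, Dalia ee, Beatrice ee, Ben ee, Maria ee, Tariq Ee, Uma EE, Priya Ee, Kira ee, Samuel ee.
In this assignment every recorded phenotype matches its genotype and every non-founder's genotype is obtainable from its parents' genotypes, so the pedigree is consistent.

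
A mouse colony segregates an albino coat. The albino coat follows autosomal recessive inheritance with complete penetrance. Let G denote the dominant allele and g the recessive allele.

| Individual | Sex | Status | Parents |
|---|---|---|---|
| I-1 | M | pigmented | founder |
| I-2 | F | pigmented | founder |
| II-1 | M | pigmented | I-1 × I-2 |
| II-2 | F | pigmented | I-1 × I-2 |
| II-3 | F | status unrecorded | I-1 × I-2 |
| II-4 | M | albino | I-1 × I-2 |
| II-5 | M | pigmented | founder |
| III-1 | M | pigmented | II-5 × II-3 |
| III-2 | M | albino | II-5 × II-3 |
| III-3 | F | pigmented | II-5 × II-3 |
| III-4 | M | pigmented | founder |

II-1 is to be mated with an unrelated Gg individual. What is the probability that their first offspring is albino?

1/6

I-1 is pigmented so carries G and passed g to II-4 (gg), so I-1 is Gg.
I-2 is pigmented so carries G and passed g to II-4 (gg), so I-2 is Gg.
II-1 is a pigmented offspring of I-1 (Gg) × I-2 (Gg), whose cross gives 1/4 GG : 1/2 Gg : 1/4 gg; conditioning on being pigmented, II-1 is GG with probability 1/3, Gg with probability 2/3.
Summing over parental genotype combinations, P(offspring is albino) = 2/3·1/4 = 1/6.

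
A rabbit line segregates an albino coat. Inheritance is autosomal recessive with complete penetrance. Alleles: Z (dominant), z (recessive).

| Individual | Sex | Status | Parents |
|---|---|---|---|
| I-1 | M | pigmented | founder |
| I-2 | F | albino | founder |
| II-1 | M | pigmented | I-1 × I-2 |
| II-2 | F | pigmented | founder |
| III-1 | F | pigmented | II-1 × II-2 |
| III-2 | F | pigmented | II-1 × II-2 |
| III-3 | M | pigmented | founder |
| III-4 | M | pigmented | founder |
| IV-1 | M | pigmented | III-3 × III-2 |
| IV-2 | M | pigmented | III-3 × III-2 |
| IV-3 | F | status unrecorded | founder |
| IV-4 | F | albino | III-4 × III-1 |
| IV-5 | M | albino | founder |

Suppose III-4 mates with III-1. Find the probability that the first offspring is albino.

1/4

III-4 is pigmented so carries Z and passed z to IV-4 (zz), so III-4 is Zz.
III-1 is pigmented so carries Z and passed z to IV-4 (zz), so III-1 is Zz.
The cross gives 1/4 ZZ : 1/2 Zz : 1/4 zz, so P(offspring is albino) = 1/4.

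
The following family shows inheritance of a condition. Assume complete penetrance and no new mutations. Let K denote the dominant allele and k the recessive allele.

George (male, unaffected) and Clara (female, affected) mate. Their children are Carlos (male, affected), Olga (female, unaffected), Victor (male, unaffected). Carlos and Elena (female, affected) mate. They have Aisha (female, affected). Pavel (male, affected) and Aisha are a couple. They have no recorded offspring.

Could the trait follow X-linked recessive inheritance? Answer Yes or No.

No

Under X-linked recessive, Victor (unaffected, male) cannot arise from George (unaffected) × Clara (affected).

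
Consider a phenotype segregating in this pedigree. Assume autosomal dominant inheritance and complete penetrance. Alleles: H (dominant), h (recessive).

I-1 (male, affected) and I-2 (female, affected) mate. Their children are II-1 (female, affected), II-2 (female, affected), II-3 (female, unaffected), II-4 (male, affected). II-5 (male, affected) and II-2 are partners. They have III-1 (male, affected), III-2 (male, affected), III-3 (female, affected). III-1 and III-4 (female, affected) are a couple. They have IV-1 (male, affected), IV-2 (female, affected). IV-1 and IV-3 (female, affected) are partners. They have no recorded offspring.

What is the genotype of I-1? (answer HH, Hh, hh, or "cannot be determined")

From phenotype alone, I-1 is HH or Hh.
I-1 is affected so carries H and passed h to II-3 (hh), so I-1 is Hh.

Hh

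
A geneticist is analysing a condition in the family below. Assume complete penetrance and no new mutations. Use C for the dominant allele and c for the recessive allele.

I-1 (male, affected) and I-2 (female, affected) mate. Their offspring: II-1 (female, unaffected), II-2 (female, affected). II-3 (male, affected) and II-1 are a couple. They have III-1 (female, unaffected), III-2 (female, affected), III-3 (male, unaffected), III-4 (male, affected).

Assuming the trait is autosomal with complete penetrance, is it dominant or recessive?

I-1 and I-2 are both affected yet have an unaffected child II-1. Under a recessive model two affected parents are homozygous and every child would be affected, so the trait cannot be recessive.

dominant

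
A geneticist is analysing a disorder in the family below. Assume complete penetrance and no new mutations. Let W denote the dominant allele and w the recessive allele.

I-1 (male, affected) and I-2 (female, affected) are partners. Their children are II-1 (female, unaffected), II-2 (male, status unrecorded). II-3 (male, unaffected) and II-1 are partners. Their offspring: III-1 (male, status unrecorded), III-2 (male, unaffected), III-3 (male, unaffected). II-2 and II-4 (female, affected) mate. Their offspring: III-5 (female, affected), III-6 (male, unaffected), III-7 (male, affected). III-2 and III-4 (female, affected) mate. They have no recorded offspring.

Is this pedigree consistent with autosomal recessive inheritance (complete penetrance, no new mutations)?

No

Under autosomal recessive, II-1 (unaffected, female) cannot arise from I-1 (affected) × I-2 (affected).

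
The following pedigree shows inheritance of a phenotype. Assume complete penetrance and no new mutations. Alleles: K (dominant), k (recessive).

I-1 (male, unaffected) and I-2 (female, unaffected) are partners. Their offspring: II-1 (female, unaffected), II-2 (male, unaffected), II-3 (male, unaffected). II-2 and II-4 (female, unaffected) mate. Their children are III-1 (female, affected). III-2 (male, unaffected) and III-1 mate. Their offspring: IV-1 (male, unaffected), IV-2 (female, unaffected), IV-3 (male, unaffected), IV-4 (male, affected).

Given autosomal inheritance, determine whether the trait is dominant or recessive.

II-2 and II-4 are both unaffected yet have an affected child III-1. Under dominance, an affected child requires at least one affected parent, so the trait cannot be dominant.

recessive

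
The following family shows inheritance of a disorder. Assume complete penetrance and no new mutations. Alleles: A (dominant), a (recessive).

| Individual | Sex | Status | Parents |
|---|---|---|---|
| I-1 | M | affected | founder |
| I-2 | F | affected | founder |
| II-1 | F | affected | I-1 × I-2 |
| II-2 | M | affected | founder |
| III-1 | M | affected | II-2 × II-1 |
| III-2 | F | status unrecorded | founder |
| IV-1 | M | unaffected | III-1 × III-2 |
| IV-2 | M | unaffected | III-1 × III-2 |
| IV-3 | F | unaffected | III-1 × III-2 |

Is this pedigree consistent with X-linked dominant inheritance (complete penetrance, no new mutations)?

Under X-linked dominant, IV-3 (unaffected, female) cannot arise from III-1 (affected) × III-2 (unrecorded).

No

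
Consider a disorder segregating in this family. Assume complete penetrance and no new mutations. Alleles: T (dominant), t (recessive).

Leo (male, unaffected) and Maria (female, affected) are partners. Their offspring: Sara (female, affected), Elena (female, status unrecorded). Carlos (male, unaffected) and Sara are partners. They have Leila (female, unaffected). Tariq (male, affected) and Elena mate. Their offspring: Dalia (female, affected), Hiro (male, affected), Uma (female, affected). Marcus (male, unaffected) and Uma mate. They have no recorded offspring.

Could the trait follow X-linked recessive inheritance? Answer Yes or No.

Under X-linked recessive, Sara (affected, female) cannot arise from Leo (unaffected) × Maria (affected).

No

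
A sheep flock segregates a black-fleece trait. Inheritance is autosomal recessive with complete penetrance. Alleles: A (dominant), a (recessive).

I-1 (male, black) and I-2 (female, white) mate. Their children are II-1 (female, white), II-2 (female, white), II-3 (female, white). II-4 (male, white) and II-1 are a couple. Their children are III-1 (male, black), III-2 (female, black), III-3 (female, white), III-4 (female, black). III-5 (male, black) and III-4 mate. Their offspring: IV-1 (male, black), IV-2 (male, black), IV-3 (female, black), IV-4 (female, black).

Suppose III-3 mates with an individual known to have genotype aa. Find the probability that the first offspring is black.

II-4 is white so carries A and passed a to III-1 (aa), so II-4 is Aa.
II-1 is white so carries A and received a from I-1 (aa), so II-1 is Aa.
III-3 is a white offspring of II-4 (Aa) × II-1 (Aa), whose cross gives 1/4 AA : 1/2 Aa : 1/4 aa; conditioning on being white, III-3 is AA with probability 1/3, Aa with probability 2/3.
Summing over parental genotype combinations, P(offspring is black) = 2/3·1/2 = 1/3.

1/3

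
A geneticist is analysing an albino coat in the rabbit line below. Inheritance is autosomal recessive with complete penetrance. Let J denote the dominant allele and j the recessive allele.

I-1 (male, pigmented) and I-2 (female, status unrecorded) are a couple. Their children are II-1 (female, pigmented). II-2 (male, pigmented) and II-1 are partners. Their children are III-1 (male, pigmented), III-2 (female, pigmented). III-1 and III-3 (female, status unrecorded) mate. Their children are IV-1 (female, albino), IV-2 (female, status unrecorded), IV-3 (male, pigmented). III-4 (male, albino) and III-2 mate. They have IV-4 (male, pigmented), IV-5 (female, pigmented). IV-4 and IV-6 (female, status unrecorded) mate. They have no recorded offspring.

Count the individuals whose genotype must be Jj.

Obligate heterozygotes: III-1 is pigmented so carries J and passed j to IV-1 (jj), so III-1 is Jj; IV-4 is pigmented so carries J and received j from III-4 (jj), so IV-4 is Jj; IV-5 is pigmented so carries J and received j from III-4 (jj), so IV-5 is Jj.
Every other individual is either homozygous by phenotype or has at least one consistent homozygous assignment, so the count is 3.

3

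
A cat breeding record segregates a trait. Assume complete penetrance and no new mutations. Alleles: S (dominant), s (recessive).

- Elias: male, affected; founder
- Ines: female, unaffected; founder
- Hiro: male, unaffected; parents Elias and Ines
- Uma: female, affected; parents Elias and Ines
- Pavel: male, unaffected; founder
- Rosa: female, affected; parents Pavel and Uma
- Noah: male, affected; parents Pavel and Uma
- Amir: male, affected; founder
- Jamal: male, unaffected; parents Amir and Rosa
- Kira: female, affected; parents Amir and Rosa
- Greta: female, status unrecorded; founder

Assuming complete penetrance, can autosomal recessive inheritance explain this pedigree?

No

Under autosomal recessive, Jamal (unaffected, male) cannot arise from Amir (affected) × Rosa (affected).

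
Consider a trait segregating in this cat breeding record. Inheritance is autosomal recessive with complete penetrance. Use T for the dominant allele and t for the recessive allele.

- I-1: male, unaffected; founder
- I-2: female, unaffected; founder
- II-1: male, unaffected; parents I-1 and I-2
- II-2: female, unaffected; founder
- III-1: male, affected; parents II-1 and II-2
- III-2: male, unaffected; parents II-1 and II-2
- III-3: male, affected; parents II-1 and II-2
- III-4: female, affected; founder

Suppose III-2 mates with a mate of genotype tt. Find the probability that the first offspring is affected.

II-1 is unaffected so carries T and passed t to III-1 (tt), so II-1 is Tt.
II-2 is unaffected so carries T and passed t to III-1 (tt), so II-2 is Tt.
III-2 is an unaffected offspring of II-1 (Tt) × II-2 (Tt), whose cross gives 1/4 TT : 1/2 Tt : 1/4 tt; conditioning on being unaffected, III-2 is TT with probability 1/3, Tt with probability 2/3.
Summing over parental genotype combinations, P(offspring is affected) = 2/3·1/2 = 1/3.

1/3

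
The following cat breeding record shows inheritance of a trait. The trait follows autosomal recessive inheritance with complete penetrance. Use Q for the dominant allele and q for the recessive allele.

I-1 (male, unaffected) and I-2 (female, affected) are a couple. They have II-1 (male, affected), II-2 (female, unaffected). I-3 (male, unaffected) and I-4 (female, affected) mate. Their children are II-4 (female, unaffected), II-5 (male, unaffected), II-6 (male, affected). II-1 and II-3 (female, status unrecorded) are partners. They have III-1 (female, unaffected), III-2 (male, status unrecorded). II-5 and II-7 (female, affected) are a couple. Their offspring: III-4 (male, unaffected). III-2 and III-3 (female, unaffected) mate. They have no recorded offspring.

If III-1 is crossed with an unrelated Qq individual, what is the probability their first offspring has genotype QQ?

III-1 is unaffected so carries Q and received q from II-1 (qq), so III-1 is Qq.
The cross gives 1/4 QQ : 1/2 Qq : 1/4 qq, so P(offspring has genotype QQ) = 1/4.

1/4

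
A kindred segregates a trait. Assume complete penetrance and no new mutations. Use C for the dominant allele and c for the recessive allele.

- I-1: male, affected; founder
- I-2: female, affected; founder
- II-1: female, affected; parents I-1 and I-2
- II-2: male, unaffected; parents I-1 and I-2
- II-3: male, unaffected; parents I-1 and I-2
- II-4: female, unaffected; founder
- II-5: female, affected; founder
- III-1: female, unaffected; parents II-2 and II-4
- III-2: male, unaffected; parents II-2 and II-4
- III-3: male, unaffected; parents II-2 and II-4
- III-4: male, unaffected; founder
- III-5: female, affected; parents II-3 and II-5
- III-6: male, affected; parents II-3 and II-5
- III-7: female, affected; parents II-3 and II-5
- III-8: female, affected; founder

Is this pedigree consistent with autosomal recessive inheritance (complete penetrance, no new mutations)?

Under autosomal recessive, II-2 (unaffected, male) cannot arise from I-1 (affected) × I-2 (affected).

No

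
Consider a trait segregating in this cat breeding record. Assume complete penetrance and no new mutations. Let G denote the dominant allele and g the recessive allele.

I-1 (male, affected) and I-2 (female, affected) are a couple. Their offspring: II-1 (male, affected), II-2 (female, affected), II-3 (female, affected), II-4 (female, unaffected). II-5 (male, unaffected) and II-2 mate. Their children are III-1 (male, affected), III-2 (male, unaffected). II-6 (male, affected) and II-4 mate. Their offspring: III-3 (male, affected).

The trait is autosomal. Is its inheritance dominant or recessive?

dominant

I-1 and I-2 are both affected yet have an unaffected child II-4. Under a recessive model two affected parents are homozygous and every child would be affected, so the trait cannot be recessive.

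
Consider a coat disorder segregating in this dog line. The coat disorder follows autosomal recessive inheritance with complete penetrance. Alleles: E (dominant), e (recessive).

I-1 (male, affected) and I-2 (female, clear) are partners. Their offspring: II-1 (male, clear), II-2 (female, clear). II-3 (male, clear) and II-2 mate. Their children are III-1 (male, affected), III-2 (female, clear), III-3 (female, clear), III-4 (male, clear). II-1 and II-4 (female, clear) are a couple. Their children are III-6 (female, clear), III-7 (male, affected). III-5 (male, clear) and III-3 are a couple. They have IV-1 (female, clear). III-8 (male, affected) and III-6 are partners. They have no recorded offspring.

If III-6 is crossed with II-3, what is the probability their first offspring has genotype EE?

1/3

II-1 is clear so carries E and received e from I-1 (ee), so II-1 is Ee.
II-4 is clear so carries E and passed e to III-7 (ee), so II-4 is Ee.
III-6 is a clear offspring of II-1 (Ee) × II-4 (Ee), whose cross gives 1/4 EE : 1/2 Ee : 1/4 ee; conditioning on being clear, III-6 is EE with probability 1/3, Ee with probability 2/3.
II-3 is clear so carries E and passed e to III-1 (ee), so II-3 is Ee.
Summing over parental genotype combinations, P(offspring has genotype EE) = 1/3·1/2 + 2/3·1/4 = 1/3.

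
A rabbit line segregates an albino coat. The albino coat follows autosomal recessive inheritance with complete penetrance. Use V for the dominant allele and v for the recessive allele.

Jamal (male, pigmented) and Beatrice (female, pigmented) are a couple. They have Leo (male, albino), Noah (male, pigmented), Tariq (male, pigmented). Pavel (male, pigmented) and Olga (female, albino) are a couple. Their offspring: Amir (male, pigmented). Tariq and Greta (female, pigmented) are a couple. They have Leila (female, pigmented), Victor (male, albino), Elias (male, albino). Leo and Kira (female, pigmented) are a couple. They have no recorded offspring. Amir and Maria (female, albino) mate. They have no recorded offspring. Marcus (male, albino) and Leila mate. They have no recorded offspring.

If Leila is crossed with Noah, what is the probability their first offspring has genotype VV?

Tariq is pigmented so carries V and passed v to Victor (vv), so Tariq is Vv.
Greta is pigmented so carries V and passed v to Victor (vv), so Greta is Vv.
Leila is a pigmented offspring of Tariq (Vv) × Greta (Vv), whose cross gives 1/4 VV : 1/2 Vv : 1/4 vv; conditioning on being pigmented, Leila is VV with probability 1/3, Vv with probability 2/3.
Jamal is pigmented so carries V and passed v to Leo (vv), so Jamal is Vv.
Beatrice is pigmented so carries V and passed v to Leo (vv), so Beatrice is Vv.
Noah is a pigmented offspring of Jamal (Vv) × Beatrice (Vv), whose cross gives 1/4 VV : 1/2 Vv : 1/4 vv; conditioning on being pigmented, Noah is VV with probability 1/3, Vv with probability 2/3.
Summing over parental genotype combinations, P(offspring has genotype VV) = 1/9·1 + 2/9·1/2 + 2/9·1/2 + 4/9·1/4 = 4/9.

4/9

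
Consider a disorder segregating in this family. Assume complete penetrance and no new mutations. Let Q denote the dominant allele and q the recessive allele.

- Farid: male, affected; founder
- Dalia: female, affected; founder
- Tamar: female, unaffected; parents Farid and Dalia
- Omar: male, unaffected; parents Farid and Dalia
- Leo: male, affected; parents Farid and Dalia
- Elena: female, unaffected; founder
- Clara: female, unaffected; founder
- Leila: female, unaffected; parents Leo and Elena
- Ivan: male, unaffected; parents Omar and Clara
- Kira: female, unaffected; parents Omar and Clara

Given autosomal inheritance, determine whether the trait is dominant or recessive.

dominant

Farid and Dalia are both affected yet have an unaffected child Tamar. Under a recessive model two affected parents are homozygous and every child would be affected, so the trait cannot be recessive.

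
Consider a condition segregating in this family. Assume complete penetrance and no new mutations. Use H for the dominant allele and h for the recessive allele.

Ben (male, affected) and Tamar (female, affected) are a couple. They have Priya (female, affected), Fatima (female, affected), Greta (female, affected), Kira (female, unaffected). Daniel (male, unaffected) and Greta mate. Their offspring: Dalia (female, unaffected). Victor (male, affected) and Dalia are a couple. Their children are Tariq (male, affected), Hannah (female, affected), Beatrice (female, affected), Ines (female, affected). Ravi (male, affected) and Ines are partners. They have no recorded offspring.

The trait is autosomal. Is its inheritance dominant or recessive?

dominant

Ben and Tamar are both affected yet have an unaffected child Kira. Under a recessive model two affected parents are homozygous and every child would be affected, so the trait cannot be recessive.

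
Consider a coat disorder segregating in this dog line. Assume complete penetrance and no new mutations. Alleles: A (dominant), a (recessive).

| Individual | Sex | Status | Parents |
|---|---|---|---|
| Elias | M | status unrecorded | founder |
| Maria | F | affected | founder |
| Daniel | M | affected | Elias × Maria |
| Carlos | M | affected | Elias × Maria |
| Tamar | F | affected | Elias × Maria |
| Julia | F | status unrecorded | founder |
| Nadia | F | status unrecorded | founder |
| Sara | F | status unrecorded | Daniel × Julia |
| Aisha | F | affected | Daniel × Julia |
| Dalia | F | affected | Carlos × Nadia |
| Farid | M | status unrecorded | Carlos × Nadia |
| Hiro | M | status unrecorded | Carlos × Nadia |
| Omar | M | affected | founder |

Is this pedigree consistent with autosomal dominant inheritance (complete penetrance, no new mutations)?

A consistent assignment under autosomal dominant exists: Elias AA, Maria AA, Daniel AA, Carlos AA, Tamar AA, Julia AA, Nadia AA, Sara AA, Aisha AA, Dalia AA, Farid AA, Hiro AA, Omar AA.
In this assignment every recorded phenotype matches its genotype and every non-founder's genotype is obtainable from its parents' genotypes, so the pedigree is consistent.

Yes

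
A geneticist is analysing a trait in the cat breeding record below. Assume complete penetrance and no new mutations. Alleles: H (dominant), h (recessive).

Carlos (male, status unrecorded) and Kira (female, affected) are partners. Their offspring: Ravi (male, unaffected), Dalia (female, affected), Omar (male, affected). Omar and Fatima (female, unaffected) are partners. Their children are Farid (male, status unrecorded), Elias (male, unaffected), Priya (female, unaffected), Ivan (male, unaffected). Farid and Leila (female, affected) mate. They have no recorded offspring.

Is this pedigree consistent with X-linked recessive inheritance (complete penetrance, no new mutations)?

Under X-linked recessive, Ravi (unaffected, male) cannot arise from Carlos (unrecorded) × Kira (affected).

No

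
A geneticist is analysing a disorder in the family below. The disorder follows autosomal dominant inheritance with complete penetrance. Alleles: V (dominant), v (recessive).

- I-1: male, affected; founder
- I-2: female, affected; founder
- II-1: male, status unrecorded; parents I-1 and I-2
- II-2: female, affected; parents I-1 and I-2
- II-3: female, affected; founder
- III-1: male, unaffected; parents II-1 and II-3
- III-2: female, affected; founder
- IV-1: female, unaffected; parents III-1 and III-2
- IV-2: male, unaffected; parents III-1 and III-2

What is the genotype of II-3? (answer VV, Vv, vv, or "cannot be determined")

Vv

From phenotype alone, II-3 is VV or Vv.
II-3 is affected so carries V and passed v to III-1 (vv), so II-3 is Vv.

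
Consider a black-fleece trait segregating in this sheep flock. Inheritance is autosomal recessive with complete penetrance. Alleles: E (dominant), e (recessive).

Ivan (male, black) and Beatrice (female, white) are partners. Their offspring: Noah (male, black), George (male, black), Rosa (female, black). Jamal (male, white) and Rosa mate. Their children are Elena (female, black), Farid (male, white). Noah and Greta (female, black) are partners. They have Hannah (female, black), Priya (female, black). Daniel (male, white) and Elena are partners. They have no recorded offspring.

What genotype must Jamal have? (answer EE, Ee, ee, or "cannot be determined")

Ee

From phenotype alone, Jamal is EE or Ee.
Jamal is white so carries E and passed e to Elena (ee), so Jamal is Ee.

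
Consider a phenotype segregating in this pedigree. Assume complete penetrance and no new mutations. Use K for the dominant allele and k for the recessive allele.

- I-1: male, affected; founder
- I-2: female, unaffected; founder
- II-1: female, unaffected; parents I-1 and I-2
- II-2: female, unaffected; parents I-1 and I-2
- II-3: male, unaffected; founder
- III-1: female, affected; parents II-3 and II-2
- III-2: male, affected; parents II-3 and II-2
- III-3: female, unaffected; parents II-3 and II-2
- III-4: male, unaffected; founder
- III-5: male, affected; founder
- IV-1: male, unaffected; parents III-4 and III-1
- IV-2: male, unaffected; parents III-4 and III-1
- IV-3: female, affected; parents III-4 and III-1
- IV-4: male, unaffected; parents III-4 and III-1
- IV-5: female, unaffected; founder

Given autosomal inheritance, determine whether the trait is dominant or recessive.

recessive

II-3 and II-2 are both unaffected yet have an affected child III-1. Under dominance, an affected child requires at least one affected parent, so the trait cannot be dominant.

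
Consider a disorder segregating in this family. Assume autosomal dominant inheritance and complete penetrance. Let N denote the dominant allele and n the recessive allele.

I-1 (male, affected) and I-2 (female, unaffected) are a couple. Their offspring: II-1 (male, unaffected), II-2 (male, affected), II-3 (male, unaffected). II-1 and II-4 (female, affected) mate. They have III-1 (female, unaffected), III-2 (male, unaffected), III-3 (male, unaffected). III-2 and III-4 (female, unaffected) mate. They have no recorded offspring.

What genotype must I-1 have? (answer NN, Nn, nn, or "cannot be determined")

Nn

From phenotype alone, I-1 is NN or Nn.
I-1 is affected so carries N and passed n to II-1 (nn), so I-1 is Nn.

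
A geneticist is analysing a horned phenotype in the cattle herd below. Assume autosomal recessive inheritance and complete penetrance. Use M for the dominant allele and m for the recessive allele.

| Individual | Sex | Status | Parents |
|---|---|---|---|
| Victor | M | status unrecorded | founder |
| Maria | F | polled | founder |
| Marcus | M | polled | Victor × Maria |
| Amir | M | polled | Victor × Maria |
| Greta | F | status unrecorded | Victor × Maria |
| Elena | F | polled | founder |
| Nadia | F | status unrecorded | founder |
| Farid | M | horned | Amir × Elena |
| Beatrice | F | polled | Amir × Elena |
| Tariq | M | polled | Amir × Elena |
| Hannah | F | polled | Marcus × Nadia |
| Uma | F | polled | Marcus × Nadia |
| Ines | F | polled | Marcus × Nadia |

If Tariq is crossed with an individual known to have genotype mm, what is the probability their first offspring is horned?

Amir is polled so carries M and passed m to Farid (mm), so Amir is Mm.
Elena is polled so carries M and passed m to Farid (mm), so Elena is Mm.
Tariq is a polled offspring of Amir (Mm) × Elena (Mm), whose cross gives 1/4 MM : 1/2 Mm : 1/4 mm; conditioning on being polled, Tariq is MM with probability 1/3, Mm with probability 2/3.
Summing over parental genotype combinations, P(offspring is horned) = 2/3·1/2 = 1/3.

1/3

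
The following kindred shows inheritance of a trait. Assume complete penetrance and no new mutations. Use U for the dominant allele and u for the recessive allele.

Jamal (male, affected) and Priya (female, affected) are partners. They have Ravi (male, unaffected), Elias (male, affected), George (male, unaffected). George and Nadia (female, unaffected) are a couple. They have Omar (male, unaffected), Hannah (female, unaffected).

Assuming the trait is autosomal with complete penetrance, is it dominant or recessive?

Jamal and Priya are both affected yet have an unaffected child Ravi. Under a recessive model two affected parents are homozygous and every child would be affected, so the trait cannot be recessive.

dominant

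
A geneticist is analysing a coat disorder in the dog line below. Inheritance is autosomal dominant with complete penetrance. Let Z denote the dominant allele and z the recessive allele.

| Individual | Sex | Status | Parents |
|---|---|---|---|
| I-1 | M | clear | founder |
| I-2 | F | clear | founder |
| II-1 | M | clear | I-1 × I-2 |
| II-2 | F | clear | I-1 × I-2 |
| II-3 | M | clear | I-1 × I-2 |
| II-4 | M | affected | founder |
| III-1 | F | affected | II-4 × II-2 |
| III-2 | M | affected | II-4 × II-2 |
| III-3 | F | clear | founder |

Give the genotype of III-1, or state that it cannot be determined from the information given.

From phenotype alone, III-1 is ZZ or Zz.
III-1 is affected so carries Z and received z from II-2 (zz), so III-1 is Zz.

Zz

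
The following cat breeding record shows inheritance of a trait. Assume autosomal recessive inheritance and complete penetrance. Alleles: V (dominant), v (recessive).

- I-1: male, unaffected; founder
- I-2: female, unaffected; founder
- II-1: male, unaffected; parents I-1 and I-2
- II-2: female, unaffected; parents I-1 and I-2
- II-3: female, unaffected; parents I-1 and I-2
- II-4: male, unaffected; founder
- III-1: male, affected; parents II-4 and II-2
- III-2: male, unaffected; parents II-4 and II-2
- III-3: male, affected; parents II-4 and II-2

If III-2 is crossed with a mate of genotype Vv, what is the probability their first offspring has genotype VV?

II-4 is unaffected so carries V and passed v to III-1 (vv), so II-4 is Vv.
II-2 is unaffected so carries V and passed v to III-1 (vv), so II-2 is Vv.
III-2 is an unaffected offspring of II-4 (Vv) × II-2 (Vv), whose cross gives 1/4 VV : 1/2 Vv : 1/4 vv; conditioning on being unaffected, III-2 is VV with probability 1/3, Vv with probability 2/3.
Summing over parental genotype combinations, P(offspring has genotype VV) = 1/3·1/2 + 2/3·1/4 = 1/3.

1/3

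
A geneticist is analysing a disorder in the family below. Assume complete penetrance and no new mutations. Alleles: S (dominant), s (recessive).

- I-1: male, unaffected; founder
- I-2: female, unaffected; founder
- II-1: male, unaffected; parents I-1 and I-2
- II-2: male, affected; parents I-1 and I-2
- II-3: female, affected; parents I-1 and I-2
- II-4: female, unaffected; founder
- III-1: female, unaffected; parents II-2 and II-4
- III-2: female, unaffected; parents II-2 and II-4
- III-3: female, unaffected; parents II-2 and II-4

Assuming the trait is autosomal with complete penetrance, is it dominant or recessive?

I-1 and I-2 are both unaffected yet have an affected child II-2. Under dominance, an affected child requires at least one affected parent, so the trait cannot be dominant.

recessive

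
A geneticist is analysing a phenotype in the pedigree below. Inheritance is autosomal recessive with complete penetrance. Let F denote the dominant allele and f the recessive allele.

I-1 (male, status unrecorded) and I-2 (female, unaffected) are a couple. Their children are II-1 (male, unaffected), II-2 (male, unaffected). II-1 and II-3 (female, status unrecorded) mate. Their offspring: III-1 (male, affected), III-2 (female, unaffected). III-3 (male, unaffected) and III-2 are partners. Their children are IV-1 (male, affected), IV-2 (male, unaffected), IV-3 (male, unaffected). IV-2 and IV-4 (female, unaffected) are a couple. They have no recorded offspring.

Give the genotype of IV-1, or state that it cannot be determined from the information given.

ff

IV-1 is affected, so IV-1 is ff.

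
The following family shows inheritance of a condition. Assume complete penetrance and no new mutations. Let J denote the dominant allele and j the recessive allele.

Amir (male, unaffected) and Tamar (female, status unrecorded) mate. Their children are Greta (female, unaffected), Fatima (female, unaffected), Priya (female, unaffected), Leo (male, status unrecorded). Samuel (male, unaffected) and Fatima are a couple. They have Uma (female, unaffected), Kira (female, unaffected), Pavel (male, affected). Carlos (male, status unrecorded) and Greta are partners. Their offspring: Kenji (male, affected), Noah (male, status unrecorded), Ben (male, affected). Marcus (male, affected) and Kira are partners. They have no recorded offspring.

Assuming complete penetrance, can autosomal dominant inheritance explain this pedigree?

No

Under autosomal dominant, Pavel (affected, male) cannot arise from Samuel (unaffected) × Fatima (unaffected).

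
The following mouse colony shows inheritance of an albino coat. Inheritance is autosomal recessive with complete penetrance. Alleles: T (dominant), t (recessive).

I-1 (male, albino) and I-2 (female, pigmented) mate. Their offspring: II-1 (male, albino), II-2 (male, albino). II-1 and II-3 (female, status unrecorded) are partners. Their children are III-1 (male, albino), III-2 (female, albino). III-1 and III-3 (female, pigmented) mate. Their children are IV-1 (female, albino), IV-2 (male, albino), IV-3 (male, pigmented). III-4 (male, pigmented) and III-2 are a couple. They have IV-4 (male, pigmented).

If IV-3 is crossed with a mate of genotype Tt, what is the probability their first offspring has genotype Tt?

IV-3 is pigmented so carries T and received t from III-1 (tt), so IV-3 is Tt.
The cross gives 1/4 TT : 1/2 Tt : 1/4 tt, so P(offspring has genotype Tt) = 1/2.

1/2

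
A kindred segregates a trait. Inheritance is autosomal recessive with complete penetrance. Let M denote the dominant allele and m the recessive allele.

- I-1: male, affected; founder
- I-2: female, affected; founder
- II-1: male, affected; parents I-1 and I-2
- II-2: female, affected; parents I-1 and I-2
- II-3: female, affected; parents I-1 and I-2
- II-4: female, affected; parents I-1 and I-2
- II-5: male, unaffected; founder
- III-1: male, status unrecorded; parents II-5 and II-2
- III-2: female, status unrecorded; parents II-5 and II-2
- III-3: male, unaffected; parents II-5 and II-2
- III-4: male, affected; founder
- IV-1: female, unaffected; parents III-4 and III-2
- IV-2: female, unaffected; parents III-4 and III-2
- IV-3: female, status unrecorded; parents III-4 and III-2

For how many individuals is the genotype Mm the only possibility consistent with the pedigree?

4

Obligate heterozygotes: III-2 passed M to IV-1 (Mm, whose m came from III-4) and received m from II-2 (mm), so III-2 is Mm; III-3 is unaffected so carries M and received m from II-2 (mm), so III-3 is Mm; IV-1 is unaffected so carries M and received m from III-4 (mm), so IV-1 is Mm; IV-2 is unaffected so carries M and received m from III-4 (mm), so IV-2 is Mm.
Every other individual is either homozygous by phenotype or has at least one consistent homozygous assignment, so the count is 4.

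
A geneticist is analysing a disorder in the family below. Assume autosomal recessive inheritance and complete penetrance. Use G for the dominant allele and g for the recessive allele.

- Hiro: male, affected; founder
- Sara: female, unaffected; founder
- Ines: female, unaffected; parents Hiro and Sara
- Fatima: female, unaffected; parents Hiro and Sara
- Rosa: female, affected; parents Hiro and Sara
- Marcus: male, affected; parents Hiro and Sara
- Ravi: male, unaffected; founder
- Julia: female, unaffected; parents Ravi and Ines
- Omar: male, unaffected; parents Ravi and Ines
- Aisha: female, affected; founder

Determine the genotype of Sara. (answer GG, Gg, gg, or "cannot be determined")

From phenotype alone, Sara is GG or Gg.
Sara is unaffected so carries G and passed g to Rosa (gg), so Sara is Gg.

Gg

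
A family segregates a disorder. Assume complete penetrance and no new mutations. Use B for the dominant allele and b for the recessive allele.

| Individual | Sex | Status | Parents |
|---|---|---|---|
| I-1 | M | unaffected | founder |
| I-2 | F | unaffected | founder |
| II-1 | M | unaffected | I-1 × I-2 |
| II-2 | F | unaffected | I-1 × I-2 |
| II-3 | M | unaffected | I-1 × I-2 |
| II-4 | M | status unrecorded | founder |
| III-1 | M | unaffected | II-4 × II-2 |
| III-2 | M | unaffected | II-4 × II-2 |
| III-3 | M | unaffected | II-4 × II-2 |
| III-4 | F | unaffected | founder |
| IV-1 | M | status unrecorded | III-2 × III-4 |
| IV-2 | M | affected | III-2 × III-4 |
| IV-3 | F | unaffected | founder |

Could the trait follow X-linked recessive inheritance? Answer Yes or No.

A consistent assignment under X-linked recessive exists: I-1 X^B Y, I-2 X^B X^B, II-1 X^B Y, II-2 X^B X^B, II-3 X^B Y, II-4 X^B Y, III-1 X^B Y, III-2 X^B Y, III-3 X^B Y, III-4 X^B X^b, IV-1 X^B Y, IV-2 X^b Y, IV-3 X^B X^B.
In this assignment every recorded phenotype matches its genotype and every non-founder's genotype is obtainable from its parents' genotypes, so the pedigree is consistent.

Yes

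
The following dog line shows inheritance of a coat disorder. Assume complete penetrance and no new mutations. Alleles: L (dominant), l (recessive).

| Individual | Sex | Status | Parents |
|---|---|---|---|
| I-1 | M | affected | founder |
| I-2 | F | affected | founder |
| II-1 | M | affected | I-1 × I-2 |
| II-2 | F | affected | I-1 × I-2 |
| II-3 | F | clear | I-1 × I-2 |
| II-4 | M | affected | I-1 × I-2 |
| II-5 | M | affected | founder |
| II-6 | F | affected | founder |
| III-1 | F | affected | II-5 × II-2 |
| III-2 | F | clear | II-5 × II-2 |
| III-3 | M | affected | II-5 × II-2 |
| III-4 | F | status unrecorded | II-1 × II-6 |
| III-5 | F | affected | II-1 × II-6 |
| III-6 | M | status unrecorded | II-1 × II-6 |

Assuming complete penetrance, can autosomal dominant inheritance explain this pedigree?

A consistent assignment under autosomal dominant exists: I-1 Ll, I-2 Ll, II-1 LL, II-2 Ll, II-3 ll, II-4 LL, II-5 Ll, II-6 LL, III-1 LL, III-2 ll, III-3 LL, III-4 LL, III-5 LL, III-6 LL.
In this assignment every recorded phenotype matches its genotype and every non-founder's genotype is obtainable from its parents' genotypes, so the pedigree is consistent.

Yes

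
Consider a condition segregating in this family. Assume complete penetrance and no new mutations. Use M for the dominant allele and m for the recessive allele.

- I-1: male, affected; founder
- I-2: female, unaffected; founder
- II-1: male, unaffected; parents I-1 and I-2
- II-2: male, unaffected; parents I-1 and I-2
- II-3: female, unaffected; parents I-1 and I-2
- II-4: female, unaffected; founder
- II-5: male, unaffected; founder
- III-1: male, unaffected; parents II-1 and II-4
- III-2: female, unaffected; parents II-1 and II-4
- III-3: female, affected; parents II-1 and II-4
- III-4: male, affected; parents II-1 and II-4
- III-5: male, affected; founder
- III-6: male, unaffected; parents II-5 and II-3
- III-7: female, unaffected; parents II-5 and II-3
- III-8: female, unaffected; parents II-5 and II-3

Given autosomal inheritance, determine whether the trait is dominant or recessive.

II-1 and II-4 are both unaffected yet have an affected child III-3. Under dominance, an affected child requires at least one affected parent, so the trait cannot be dominant.

recessive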